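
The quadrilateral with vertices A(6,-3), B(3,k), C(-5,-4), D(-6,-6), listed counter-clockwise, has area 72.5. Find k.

8

Write out the shoelace sum; only the two edges meeting at B involve k:
2·Area = [(6·k − 3·(-3)) + (3·(-4) − (-5)·k)] + 60
       = 11·k + 57 = 145
⇒ k = 8.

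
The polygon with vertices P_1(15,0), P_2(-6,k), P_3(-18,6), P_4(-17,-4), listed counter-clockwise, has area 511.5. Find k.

25

Write out the shoelace sum; only the two edges meeting at P_2 involve k:
2·Area = [(15·k − (-6)·0) + ((-6)·6 − (-18)·k)] + 234
       = 33·k + 198 = 1023
⇒ k = 25.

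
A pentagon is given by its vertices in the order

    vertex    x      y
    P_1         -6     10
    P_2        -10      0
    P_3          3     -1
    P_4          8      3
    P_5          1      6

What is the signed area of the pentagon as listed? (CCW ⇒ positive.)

109

Apply the surveyor's formula: 2A = Σ (x_i·y_{i+1} − x_{i+1}·y_i), indices taken mod 5.
P_1→P_2: (-6)(0) − (-10)(10) = 100
P_2→P_3: (-10)(-1) − (3)(0) = 10
P_3→P_4: (3)(3) − (8)(-1) = 17
P_4→P_5: (8)(6) − (1)(3) = 45
P_5→P_1: (1)(10) − (-6)(6) = 46
Σ = 218
Signed area = Σ/2 = 109 (positive ⇒ counter-clockwise traversal).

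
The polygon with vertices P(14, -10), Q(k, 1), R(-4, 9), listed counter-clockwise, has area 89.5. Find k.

13

Write out the shoelace sum; only the two edges meeting at Q involve k:
2·Area = [(14·1 − k·(-10)) + (k·9 − (-4)·1)] + -86
       = 19·k + -68 = 179
⇒ k = 13.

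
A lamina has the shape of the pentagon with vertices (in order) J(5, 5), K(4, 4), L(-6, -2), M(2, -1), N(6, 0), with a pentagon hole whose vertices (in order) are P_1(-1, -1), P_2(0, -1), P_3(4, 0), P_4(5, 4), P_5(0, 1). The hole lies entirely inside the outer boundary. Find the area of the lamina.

Outer boundary:
Apply the shoelace (surveyor's) formula: 2A = Σ (x_i·y_{i+1} − x_{i+1}·y_i), indices taken mod 5.
Σ = (0) + (16) + (10) + (6) + (30) = 62
Area = |Σ|/2 = 31.
Hole:
Σ = (1) + (4) + (16) + (5) + (1) = 27
Area = |Σ|/2 = 13.5.
Net area = 31 − 13.5 = 17.5.

17.5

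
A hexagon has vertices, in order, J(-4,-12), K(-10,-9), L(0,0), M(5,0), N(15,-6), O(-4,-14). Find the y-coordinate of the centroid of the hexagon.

Apply Gauss's area formula. First the cross-terms c_i = x_i·y_{i+1} − x_{i+1}·y_i:
  -84, 0, 0, -30, -234, -8  ⇒  2A = -356, A = -178.
Then Σ (y_i + y_{i+1})·c_i = 6832, so ȳ = 6832 / (6·(-178)) = -1708/267.

-1708/267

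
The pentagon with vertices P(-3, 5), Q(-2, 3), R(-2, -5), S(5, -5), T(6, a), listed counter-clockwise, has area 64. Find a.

2

The doubled signed area Σ (x_i y_{i+1} − x_{i+1} y_i) is linear in a.
With a=0 it equals 112; the coefficient of a is 8 (from the two edges through T).
So 8·a + 112 = 2·64 = 128 ⇒ a = 2.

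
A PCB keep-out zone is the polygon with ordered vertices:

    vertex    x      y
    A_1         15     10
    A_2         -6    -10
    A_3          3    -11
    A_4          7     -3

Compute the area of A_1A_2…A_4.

Σ = (-90) + (96) + (68) + (115) = 189
Area = |Σ|/2 = 94.5.

94.5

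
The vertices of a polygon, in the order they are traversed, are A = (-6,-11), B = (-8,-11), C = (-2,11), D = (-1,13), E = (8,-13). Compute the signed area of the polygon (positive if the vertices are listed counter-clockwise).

-202

Apply the shoelace (surveyor's) formula: 2A = Σ (x_i·y_{i+1} − x_{i+1}·y_i), indices taken mod 5.
Σ = (-22) + (-110) + (-15) + (-91) + (-166) = -404
Signed area = Σ/2 = -202 (negative ⇒ clockwise traversal).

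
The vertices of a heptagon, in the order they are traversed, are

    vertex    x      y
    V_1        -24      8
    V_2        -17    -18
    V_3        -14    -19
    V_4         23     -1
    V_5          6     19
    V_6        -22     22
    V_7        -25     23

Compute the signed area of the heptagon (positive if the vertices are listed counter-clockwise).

Apply Gauss's area formula: 2A = Σ (x_i·y_{i+1} − x_{i+1}·y_i), indices taken mod 7.
Σ = (568) + (71) + (451) + (443) + (550) + (44) + (352) = 2479
Signed area = Σ/2 = 1239.5 (positive ⇒ counter-clockwise traversal).

1239.5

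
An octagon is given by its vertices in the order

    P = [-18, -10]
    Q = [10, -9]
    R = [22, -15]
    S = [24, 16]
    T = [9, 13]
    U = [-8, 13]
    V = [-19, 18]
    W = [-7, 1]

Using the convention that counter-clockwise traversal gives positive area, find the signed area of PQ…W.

Apply Gauss's area formula: 2A = Σ (x_i·y_{i+1} − x_{i+1}·y_i), indices taken mod 8.
Cross-terms: 262, 48, 712, 168, 221, 103, 107, 88  ⇒  Σ = 1709
Signed area = Σ/2 = 854.5 (positive ⇒ counter-clockwise traversal).

854.5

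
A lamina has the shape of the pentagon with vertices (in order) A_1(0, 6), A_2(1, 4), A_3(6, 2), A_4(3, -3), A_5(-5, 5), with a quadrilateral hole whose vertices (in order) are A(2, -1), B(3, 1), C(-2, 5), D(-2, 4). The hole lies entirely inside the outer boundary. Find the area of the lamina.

32

Outer boundary:
Apply Gauss's area formula: 2A = Σ (x_i·y_{i+1} − x_{i+1}·y_i), indices taken mod 5.
Cross-terms: -6, -22, -24, 0, -30  ⇒  Σ = -82
Area = |Σ|/2 = 41.
Hole:
Apply the shoelace formula: 2A = Σ (x_i·y_{i+1} − x_{i+1}·y_i), indices taken mod 4.
Cross-terms: 5, 17, 2, -6  ⇒  Σ = 18
Area = |Σ|/2 = 9.
Net area = 41 − 9 = 32.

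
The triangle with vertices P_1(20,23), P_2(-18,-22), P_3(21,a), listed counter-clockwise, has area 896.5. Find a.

The doubled signed area Σ (x_i y_{i+1} − x_{i+1} y_i) is linear in a.
With a=0 it equals 919; the coefficient of a is -38 (from the two edges through P_3).
So -38·a + 919 = 2·896.5 = 1793 ⇒ a = -23.

-23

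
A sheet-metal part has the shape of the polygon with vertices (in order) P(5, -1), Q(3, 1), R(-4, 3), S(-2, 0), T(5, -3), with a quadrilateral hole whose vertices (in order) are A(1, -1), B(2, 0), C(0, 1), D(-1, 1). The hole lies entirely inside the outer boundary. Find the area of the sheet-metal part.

19

Outer boundary:
Σ = (8) + (13) + (6) + (6) + (10) = 43
Area = |Σ|/2 = 21.5.
Hole:
Apply the shoelace (surveyor's) formula: 2A = Σ (x_i·y_{i+1} − x_{i+1}·y_i), indices taken mod 4.
Σ = (2) + (2) + (1) + (0) = 5
Area = |Σ|/2 = 2.5.
Net area = 21.5 − 2.5 = 19.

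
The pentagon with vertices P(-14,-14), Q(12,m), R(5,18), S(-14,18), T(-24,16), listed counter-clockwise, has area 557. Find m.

Write out the shoelace sum; only the two edges meeting at Q involve m:
2·Area = [((-14)·m − 12·(-14)) + (12·18 − 5·m)] + 1110
       = -19·m + 1494 = 1114
⇒ m = 20.

20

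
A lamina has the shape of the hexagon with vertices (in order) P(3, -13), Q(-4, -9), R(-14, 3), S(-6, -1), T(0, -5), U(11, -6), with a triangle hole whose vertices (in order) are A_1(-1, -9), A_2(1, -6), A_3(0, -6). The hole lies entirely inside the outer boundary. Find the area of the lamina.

Outer boundary:
Σ = (-79) + (-138) + (32) + (30) + (55) + (-125) = -225
Area = |Σ|/2 = 112.5.
Hole:
Apply the shoelace formula: 2A = Σ (x_i·y_{i+1} − x_{i+1}·y_i), indices taken mod 3.
A_1→A_2: (-1)(-6) − (1)(-9) = 15
A_2→A_3: (1)(-6) − (0)(-6) = -6
A_3→A_1: (0)(-9) − (-1)(-6) = -6
Σ = 3
Area = |Σ|/2 = 1.5.
Net area = 112.5 − 1.5 = 111.

111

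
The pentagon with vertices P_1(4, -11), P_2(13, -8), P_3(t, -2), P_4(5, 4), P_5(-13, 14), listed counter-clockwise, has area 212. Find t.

The doubled signed area Σ (x_i y_{i+1} − x_{i+1} y_i) is linear in t.
With t=0 it equals 304; the coefficient of t is 12 (from the two edges through P_3).
So 12·t + 304 = 2·212 = 424 ⇒ t = 10.

10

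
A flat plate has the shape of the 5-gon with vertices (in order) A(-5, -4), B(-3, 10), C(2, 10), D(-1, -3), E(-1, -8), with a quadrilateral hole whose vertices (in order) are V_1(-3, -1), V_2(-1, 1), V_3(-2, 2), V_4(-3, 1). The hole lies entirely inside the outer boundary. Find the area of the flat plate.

66.5

Outer boundary:
Apply the shoelace (surveyor's) formula: 2A = Σ (x_i·y_{i+1} − x_{i+1}·y_i), indices taken mod 5.
A→B: (-5)(10) − (-3)(-4) = -62
B→C: (-3)(10) − (2)(10) = -50
C→D: (2)(-3) − (-1)(10) = 4
D→E: (-1)(-8) − (-1)(-3) = 5
E→A: (-1)(-4) − (-5)(-8) = -36
Σ = -139
Area = |Σ|/2 = 69.5.
Hole:
Σ = (-4) + (0) + (4) + (6) = 6
Area = |Σ|/2 = 3.
Net area = 69.5 − 3 = 66.5.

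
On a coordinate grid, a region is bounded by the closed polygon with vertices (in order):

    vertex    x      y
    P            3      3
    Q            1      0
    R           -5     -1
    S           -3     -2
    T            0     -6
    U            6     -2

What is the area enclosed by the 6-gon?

40.5

Cross-terms: -3, -1, 7, 18, 36, 24  ⇒  Σ = 81
Area = |Σ|/2 = 40.5.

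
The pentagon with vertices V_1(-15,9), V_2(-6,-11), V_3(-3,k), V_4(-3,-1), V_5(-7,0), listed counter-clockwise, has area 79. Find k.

Write out the shoelace sum; only the two edges meeting at V_3 involve k:
2·Area = [((-6)·k − (-3)·(-11)) + ((-3)·(-1) − (-3)·k)] + 149
       = -3·k + 119 = 158
⇒ k = -13.

-13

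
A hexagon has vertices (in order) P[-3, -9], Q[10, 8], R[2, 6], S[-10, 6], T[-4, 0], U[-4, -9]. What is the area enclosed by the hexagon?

Apply the shoelace formula: 2A = Σ (x_i·y_{i+1} − x_{i+1}·y_i), indices taken mod 6.
Σ = (66) + (44) + (72) + (24) + (36) + (9) = 251
Area = |Σ|/2 = 125.5.

125.5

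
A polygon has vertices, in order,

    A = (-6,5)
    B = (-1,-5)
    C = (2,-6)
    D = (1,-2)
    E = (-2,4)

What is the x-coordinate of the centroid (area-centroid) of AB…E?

Apply the shoelace formula. First the cross-terms c_i = x_i·y_{i+1} − x_{i+1}·y_i:
  35, 16, 2, 0, 14  ⇒  2A = 67, A = 33.5.
Then Σ (x_i + x_{i+1})·c_i = -335, so x̄ = -335 / (6·33.5) = -5/3.

-5/3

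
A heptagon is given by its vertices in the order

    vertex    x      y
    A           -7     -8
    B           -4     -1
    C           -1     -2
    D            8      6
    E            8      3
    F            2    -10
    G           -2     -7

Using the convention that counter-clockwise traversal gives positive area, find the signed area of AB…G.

-92.5

Cross-terms: -25, 7, 10, -24, -86, -34, -33  ⇒  Σ = -185
Signed area = Σ/2 = -92.5 (negative ⇒ clockwise traversal).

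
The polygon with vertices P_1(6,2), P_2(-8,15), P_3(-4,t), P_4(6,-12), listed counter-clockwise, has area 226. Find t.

-11

Write out the shoelace sum; only the two edges meeting at P_3 involve t:
2·Area = [((-8)·t − (-4)·15) + ((-4)·(-12) − 6·t)] + 190
       = -14·t + 298 = 452
⇒ t = -11.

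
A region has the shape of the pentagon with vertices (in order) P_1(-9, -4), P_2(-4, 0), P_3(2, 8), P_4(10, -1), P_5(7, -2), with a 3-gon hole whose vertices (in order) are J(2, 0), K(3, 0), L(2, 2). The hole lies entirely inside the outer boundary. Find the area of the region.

93.5

Outer boundary:
Apply the shoelace (surveyor's) formula: 2A = Σ (x_i·y_{i+1} − x_{i+1}·y_i), indices taken mod 5.
Σ = (-16) + (-32) + (-82) + (-13) + (-46) = -189
Area = |Σ|/2 = 94.5.
Hole:
J→K: (2)(0) − (3)(0) = 0
K→L: (3)(2) − (2)(0) = 6
L→J: (2)(0) − (2)(2) = -4
Σ = 2
Area = |Σ|/2 = 1.
Net area = 94.5 − 1 = 93.5.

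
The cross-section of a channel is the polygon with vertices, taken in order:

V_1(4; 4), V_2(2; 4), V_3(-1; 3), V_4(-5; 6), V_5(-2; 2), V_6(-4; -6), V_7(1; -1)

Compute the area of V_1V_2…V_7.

Apply Gauss's area formula: 2A = Σ (x_i·y_{i+1} − x_{i+1}·y_i), indices taken mod 7.
Cross-terms: 8, 10, 9, 2, 20, 10, 8  ⇒  Σ = 67
Area = |Σ|/2 = 33.5.

33.5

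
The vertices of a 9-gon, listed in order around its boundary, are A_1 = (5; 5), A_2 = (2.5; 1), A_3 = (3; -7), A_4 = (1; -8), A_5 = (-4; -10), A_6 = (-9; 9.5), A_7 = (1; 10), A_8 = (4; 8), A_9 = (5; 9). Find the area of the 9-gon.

Σ = (-7.5) + (-20.5) + (-17) + (-42) + (-128) + (-99.5) + (-32) + (-4) + (-20) = -370.5
Area = |Σ|/2 = 185.25.

185.25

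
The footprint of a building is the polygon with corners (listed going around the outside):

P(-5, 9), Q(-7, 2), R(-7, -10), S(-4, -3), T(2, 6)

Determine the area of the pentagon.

74

Cross-terms: 53, 84, -19, -18, 48  ⇒  Σ = 148
Area = |Σ|/2 = 74.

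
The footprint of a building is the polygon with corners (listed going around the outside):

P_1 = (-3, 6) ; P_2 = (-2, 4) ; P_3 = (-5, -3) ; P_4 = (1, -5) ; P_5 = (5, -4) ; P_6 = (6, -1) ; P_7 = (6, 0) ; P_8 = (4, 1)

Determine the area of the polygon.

Cross-terms: 0, 26, 28, 21, 19, 6, 6, 27  ⇒  Σ = 133
Area = |Σ|/2 = 66.5.

66.5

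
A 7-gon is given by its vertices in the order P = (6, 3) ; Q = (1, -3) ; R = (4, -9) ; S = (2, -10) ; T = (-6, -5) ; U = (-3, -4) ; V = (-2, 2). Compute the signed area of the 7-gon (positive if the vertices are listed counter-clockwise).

-66.5

Apply Gauss's area formula: 2A = Σ (x_i·y_{i+1} − x_{i+1}·y_i), indices taken mod 7.
Σ = (-21) + (3) + (-22) + (-70) + (9) + (-14) + (-18) = -133
Signed area = Σ/2 = -66.5 (negative ⇒ clockwise traversal).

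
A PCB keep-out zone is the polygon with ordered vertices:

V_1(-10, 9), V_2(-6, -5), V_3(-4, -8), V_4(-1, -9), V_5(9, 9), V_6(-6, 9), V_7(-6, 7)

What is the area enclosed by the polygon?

197.5

Apply Gauss's area formula: 2A = Σ (x_i·y_{i+1} − x_{i+1}·y_i), indices taken mod 7.
Σ = (104) + (28) + (28) + (72) + (135) + (12) + (16) = 395
Area = |Σ|/2 = 197.5.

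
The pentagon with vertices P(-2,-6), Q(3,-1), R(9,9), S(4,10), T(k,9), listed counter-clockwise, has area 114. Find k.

Write out the shoelace sum; only the two edges meeting at T involve k:
2·Area = [(4·9 − k·10) + (k·(-6) − (-2)·9)] + 110
       = -16·k + 164 = 228
⇒ k = -4.

-4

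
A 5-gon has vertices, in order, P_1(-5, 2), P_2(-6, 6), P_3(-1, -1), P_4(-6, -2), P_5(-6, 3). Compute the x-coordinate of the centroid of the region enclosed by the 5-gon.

Apply the shoelace formula. First the cross-terms c_i = x_i·y_{i+1} − x_{i+1}·y_i:
  -18, 12, -4, -30, 3  ⇒  2A = -37, A = -18.5.
Then Σ (x_i + x_{i+1})·c_i = 469, so x̄ = 469 / (6·(-18.5)) = -469/111.

-469/111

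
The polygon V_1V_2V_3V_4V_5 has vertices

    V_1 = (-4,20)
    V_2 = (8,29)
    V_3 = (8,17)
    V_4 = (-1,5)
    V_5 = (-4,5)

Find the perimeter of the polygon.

|V_1V_2| = √((12)² + (9)²) = √225 = 15
|V_2V_3| = √((0)² + (-12)²) = √144 = 12
|V_3V_4| = √((-9)² + (-12)²) = √225 = 15
|V_4V_5| = √((-3)² + (0)²) = √9 = 3
|V_5V_1| = √((0)² + (15)²) = √225 = 15
Perimeter = 15 + 12 + 15 + 3 + 15 = 60.

60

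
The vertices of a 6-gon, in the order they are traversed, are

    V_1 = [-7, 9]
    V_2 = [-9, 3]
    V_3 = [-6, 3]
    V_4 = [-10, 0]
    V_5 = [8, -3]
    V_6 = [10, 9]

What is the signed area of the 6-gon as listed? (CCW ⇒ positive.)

183

Apply the surveyor's formula: 2A = Σ (x_i·y_{i+1} − x_{i+1}·y_i), indices taken mod 6.
Σ = (60) + (-9) + (30) + (30) + (102) + (153) = 366
Signed area = Σ/2 = 183 (positive ⇒ counter-clockwise traversal).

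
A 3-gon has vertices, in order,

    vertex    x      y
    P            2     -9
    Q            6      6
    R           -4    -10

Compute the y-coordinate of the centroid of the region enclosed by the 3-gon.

Apply the shoelace formula. First the cross-terms c_i = x_i·y_{i+1} − x_{i+1}·y_i:
  66, -36, 56  ⇒  2A = 86, A = 43.
Then Σ (y_i + y_{i+1})·c_i = -1118, so ȳ = -1118 / (6·43) = -13/3.

-13/3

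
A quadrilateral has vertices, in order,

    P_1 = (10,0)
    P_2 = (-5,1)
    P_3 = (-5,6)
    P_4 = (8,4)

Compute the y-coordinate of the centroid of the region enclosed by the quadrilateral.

335/123

Apply Gauss's area formula. First the cross-terms c_i = x_i·y_{i+1} − x_{i+1}·y_i:
  10, -25, -68, -40  ⇒  2A = -123, A = -61.5.
Then Σ (y_i + y_{i+1})·c_i = -1005, so ȳ = -1005 / (6·(-61.5)) = 335/123.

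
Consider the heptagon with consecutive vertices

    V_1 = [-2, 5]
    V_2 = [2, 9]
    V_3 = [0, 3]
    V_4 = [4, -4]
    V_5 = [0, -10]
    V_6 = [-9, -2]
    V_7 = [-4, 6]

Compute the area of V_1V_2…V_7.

Apply the shoelace (surveyor's) formula: 2A = Σ (x_i·y_{i+1} − x_{i+1}·y_i), indices taken mod 7.
Cross-terms: -28, 6, -12, -40, -90, -62, -8  ⇒  Σ = -234
Area = |Σ|/2 = 117.

117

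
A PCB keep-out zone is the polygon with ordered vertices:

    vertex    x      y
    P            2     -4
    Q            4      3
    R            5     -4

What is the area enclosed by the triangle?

Apply the shoelace formula: 2A = Σ (x_i·y_{i+1} − x_{i+1}·y_i), indices taken mod 3.
Σ = (22) + (-31) + (-12) = -21
Area = |Σ|/2 = 10.5.

10.5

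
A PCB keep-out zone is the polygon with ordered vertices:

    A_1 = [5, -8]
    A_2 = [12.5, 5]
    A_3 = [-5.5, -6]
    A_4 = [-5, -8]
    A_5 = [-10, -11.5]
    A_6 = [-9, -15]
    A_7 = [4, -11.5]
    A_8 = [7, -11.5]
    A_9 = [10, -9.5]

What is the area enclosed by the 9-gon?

164.75

A_1→A_2: (5)(5) − (12.5)(-8) = 125
A_2→A_3: (12.5)(-6) − (-5.5)(5) = -47.5
A_3→A_4: (-5.5)(-8) − (-5)(-6) = 14
A_4→A_5: (-5)(-11.5) − (-10)(-8) = -22.5
A_5→A_6: (-10)(-15) − (-9)(-11.5) = 46.5
A_6→A_7: (-9)(-11.5) − (4)(-15) = 163.5
A_7→A_8: (4)(-11.5) − (7)(-11.5) = 34.5
A_8→A_9: (7)(-9.5) − (10)(-11.5) = 48.5
A_9→A_1: (10)(-8) − (5)(-9.5) = -32.5
Σ = 329.5
Area = |Σ|/2 = 164.75.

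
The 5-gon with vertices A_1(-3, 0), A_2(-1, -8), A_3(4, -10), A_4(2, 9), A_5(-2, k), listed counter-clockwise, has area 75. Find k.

2

The doubled signed area Σ (x_i y_{i+1} − x_{i+1} y_i) is linear in k.
With k=0 it equals 140; the coefficient of k is 5 (from the two edges through A_5).
So 5·k + 140 = 2·75 = 150 ⇒ k = 2.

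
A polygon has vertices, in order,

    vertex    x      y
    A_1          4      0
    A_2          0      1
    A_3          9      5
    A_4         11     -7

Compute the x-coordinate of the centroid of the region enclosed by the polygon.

401/57

Apply Gauss's area formula. First the cross-terms c_i = x_i·y_{i+1} − x_{i+1}·y_i:
  4, -9, -118, 28  ⇒  2A = -95, A = -47.5.
Then Σ (x_i + x_{i+1})·c_i = -2005, so x̄ = -2005 / (6·(-47.5)) = 401/57.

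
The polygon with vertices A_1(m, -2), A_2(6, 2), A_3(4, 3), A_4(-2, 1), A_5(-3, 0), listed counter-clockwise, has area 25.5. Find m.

5

Write out the shoelace sum; only the two edges meeting at A_1 involve m:
2·Area = [((-3)·(-2) − m·0) + (m·2 − 6·(-2))] + 23
       = 2·m + 41 = 51
⇒ m = 5.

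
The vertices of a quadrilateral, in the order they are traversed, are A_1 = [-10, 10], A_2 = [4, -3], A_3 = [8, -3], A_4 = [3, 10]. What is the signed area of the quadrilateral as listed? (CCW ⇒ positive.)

A_1→A_2: (-10)(-3) − (4)(10) = -10
A_2→A_3: (4)(-3) − (8)(-3) = 12
A_3→A_4: (8)(10) − (3)(-3) = 89
A_4→A_1: (3)(10) − (-10)(10) = 130
Σ = 221
Signed area = Σ/2 = 110.5 (positive ⇒ counter-clockwise traversal).

110.5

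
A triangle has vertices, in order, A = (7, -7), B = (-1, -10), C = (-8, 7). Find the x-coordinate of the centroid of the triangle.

Apply the shoelace formula. First the cross-terms c_i = x_i·y_{i+1} − x_{i+1}·y_i:
  -77, -87, 7  ⇒  2A = -157, A = -78.5.
Then Σ (x_i + x_{i+1})·c_i = 314, so x̄ = 314 / (6·(-78.5)) = -2/3.

-2/3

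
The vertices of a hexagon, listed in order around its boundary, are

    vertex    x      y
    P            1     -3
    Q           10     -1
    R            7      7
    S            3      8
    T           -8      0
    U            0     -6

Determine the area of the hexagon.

129.5

Σ = (29) + (77) + (35) + (64) + (48) + (6) = 259
Area = |Σ|/2 = 129.5.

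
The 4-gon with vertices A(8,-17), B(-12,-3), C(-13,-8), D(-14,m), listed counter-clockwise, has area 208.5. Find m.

-22

Write out the shoelace sum; only the two edges meeting at D involve m:
2·Area = [((-13)·m − (-14)·(-8)) + ((-14)·(-17) − 8·m)] + -171
       = -21·m + -45 = 417
⇒ m = -22.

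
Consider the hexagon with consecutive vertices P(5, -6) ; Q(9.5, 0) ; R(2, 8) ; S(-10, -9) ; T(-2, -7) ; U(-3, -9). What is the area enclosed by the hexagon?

153.5

Apply the shoelace formula: 2A = Σ (x_i·y_{i+1} − x_{i+1}·y_i), indices taken mod 6.
Σ = (57) + (76) + (62) + (52) + (-3) + (63) = 307
Area = |Σ|/2 = 153.5.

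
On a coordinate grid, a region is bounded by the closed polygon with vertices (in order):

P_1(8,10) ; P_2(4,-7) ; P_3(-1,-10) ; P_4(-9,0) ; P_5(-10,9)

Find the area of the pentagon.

Apply the shoelace (surveyor's) formula: 2A = Σ (x_i·y_{i+1} − x_{i+1}·y_i), indices taken mod 5.
P_1→P_2: (8)(-7) − (4)(10) = -96
P_2→P_3: (4)(-10) − (-1)(-7) = -47
P_3→P_4: (-1)(0) − (-9)(-10) = -90
P_4→P_5: (-9)(9) − (-10)(0) = -81
P_5→P_1: (-10)(10) − (8)(9) = -172
Σ = -486
Area = |Σ|/2 = 243.

243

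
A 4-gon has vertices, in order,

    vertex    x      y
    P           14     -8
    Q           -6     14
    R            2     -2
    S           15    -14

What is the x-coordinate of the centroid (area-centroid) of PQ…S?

Apply Gauss's area formula. First the cross-terms c_i = x_i·y_{i+1} − x_{i+1}·y_i:
  148, -16, 2, 76  ⇒  2A = 210, A = 105.
Then Σ (x_i + x_{i+1})·c_i = 3486, so x̄ = 3486 / (6·105) = 83/15.

83/15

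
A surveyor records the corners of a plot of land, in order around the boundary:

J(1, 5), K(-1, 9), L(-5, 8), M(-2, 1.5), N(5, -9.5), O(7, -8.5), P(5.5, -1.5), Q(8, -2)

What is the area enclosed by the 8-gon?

Apply the surveyor's formula: 2A = Σ (x_i·y_{i+1} − x_{i+1}·y_i), indices taken mod 8.
Cross-terms: 14, 37, 8.5, 11.5, 24, 36.25, 1, 42  ⇒  Σ = 174.25
Area = |Σ|/2 = 87.125.

87.125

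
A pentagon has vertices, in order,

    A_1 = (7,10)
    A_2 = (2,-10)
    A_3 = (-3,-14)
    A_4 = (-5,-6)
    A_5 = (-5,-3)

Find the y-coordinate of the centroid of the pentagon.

-197/61

Apply the surveyor's formula. First the cross-terms c_i = x_i·y_{i+1} − x_{i+1}·y_i:
  -90, -58, -52, -15, -29  ⇒  2A = -244, A = -122.
Then Σ (y_i + y_{i+1})·c_i = 2364, so ȳ = 2364 / (6·(-122)) = -197/61.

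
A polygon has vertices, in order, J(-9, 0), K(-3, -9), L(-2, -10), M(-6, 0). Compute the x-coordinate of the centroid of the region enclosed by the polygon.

-184/33

Apply the surveyor's formula. First the cross-terms c_i = x_i·y_{i+1} − x_{i+1}·y_i:
  81, 12, -60, 0  ⇒  2A = 33, A = 16.5.
Then Σ (x_i + x_{i+1})·c_i = -552, so x̄ = -552 / (6·16.5) = -184/33.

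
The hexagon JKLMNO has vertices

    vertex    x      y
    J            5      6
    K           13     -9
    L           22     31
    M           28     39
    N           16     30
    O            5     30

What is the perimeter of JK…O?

|JK| = √((8)² + (-15)²) = √289 = 17
|KL| = √((9)² + (40)²) = √1681 = 41
|LM| = √((6)² + (8)²) = √100 = 10
|MN| = √((-12)² + (-9)²) = √225 = 15
|NO| = √((-11)² + (0)²) = √121 = 11
|OJ| = √((0)² + (-24)²) = √576 = 24
Perimeter = 17 + 41 + 10 + 15 + 11 + 24 = 118.

118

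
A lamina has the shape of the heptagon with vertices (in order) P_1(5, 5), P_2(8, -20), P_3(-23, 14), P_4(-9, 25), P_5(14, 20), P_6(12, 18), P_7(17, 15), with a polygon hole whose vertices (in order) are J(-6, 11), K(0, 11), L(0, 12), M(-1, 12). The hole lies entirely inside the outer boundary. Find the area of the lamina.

Outer boundary:
Σ = (-140) + (-348) + (-449) + (-530) + (12) + (-126) + (10) = -1571
Area = |Σ|/2 = 785.5.
Hole:
Apply the surveyor's formula: 2A = Σ (x_i·y_{i+1} − x_{i+1}·y_i), indices taken mod 4.
J→K: (-6)(11) − (0)(11) = -66
K→L: (0)(12) − (0)(11) = 0
L→M: (0)(12) − (-1)(12) = 12
M→J: (-1)(11) − (-6)(12) = 61
Σ = 7
Area = |Σ|/2 = 3.5.
Net area = 785.5 − 3.5 = 782.

782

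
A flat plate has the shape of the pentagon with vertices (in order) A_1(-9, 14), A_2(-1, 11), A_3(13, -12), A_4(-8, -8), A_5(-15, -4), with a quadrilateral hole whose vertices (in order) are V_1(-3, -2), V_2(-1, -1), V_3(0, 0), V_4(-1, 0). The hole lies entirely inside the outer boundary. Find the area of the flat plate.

373.5

Outer boundary:
Apply the surveyor's formula: 2A = Σ (x_i·y_{i+1} − x_{i+1}·y_i), indices taken mod 5.
Σ = (-85) + (-131) + (-200) + (-88) + (-246) = -750
Area = |Σ|/2 = 375.
Hole:
Σ = (1) + (0) + (0) + (2) = 3
Area = |Σ|/2 = 1.5.
Net area = 375 − 1.5 = 373.5.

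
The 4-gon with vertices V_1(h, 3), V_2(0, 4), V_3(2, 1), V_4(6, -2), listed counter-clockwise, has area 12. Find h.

The doubled signed area Σ (x_i y_{i+1} − x_{i+1} y_i) is linear in h.
With h=0 it equals 0; the coefficient of h is 6 (from the two edges through V_1).
So 6·h + 0 = 2·12 = 24 ⇒ h = 4.

4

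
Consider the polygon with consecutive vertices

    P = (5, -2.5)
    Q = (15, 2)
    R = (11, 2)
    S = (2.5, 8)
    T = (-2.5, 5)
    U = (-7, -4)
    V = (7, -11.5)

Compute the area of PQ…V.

P→Q: (5)(2) − (15)(-2.5) = 47.5
Q→R: (15)(2) − (11)(2) = 8
R→S: (11)(8) − (2.5)(2) = 83
S→T: (2.5)(5) − (-2.5)(8) = 32.5
T→U: (-2.5)(-4) − (-7)(5) = 45
U→V: (-7)(-11.5) − (7)(-4) = 108.5
V→P: (7)(-2.5) − (5)(-11.5) = 40
Σ = 364.5
Area = |Σ|/2 = 182.25.

182.25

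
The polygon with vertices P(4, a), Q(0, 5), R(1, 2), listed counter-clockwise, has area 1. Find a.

The doubled signed area Σ (x_i y_{i+1} − x_{i+1} y_i) is linear in a.
With a=0 it equals 7; the coefficient of a is 1 (from the two edges through P).
So 1·a + 7 = 2·1 = 2 ⇒ a = -5.

-5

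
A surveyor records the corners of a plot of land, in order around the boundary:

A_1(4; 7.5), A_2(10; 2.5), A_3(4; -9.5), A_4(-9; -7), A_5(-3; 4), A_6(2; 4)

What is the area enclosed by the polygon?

180.75

Apply Gauss's area formula: 2A = Σ (x_i·y_{i+1} − x_{i+1}·y_i), indices taken mod 6.
Σ = (-65) + (-105) + (-113.5) + (-57) + (-20) + (-1) = -361.5
Area = |Σ|/2 = 180.75.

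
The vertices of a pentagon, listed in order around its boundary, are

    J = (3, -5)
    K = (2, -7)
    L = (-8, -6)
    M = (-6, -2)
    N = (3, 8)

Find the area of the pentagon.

90

Σ = (-11) + (-68) + (-20) + (-42) + (-39) = -180
Area = |Σ|/2 = 90.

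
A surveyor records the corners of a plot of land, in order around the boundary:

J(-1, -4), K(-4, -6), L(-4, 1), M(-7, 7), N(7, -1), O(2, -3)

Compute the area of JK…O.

Apply the surveyor's formula: 2A = Σ (x_i·y_{i+1} − x_{i+1}·y_i), indices taken mod 6.
Σ = (-10) + (-28) + (-21) + (-42) + (-19) + (-11) = -131
Area = |Σ|/2 = 65.5.

65.5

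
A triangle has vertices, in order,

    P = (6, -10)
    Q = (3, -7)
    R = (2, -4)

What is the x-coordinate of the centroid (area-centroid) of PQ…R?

Apply Gauss's area formula. First the cross-terms c_i = x_i·y_{i+1} − x_{i+1}·y_i:
  -12, 2, 4  ⇒  2A = -6, A = -3.
Then Σ (x_i + x_{i+1})·c_i = -66, so x̄ = -66 / (6·(-3)) = 11/3.

11/3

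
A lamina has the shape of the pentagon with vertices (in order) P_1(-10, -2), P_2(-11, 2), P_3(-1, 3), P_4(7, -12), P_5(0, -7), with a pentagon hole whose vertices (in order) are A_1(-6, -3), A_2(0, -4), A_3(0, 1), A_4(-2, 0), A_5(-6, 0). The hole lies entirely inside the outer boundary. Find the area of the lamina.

Outer boundary:
Σ = (-42) + (-31) + (-9) + (-49) + (-70) = -201
Area = |Σ|/2 = 100.5.
Hole:
Apply Gauss's area formula: 2A = Σ (x_i·y_{i+1} − x_{i+1}·y_i), indices taken mod 5.
Σ = (24) + (0) + (2) + (0) + (18) = 44
Area = |Σ|/2 = 22.
Net area = 100.5 − 22 = 78.5.

78.5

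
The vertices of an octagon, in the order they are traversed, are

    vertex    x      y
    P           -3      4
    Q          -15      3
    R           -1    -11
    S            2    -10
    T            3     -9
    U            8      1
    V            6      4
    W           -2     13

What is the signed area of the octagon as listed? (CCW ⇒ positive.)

Apply the shoelace (surveyor's) formula: 2A = Σ (x_i·y_{i+1} − x_{i+1}·y_i), indices taken mod 8.
Cross-terms: 51, 168, 32, 12, 75, 26, 86, 31  ⇒  Σ = 481
Signed area = Σ/2 = 240.5 (positive ⇒ counter-clockwise traversal).

240.5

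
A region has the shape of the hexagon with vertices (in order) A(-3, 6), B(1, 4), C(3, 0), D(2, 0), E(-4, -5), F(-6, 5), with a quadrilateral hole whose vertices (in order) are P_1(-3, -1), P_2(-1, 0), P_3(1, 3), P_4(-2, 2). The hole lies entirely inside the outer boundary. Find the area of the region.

Outer boundary:
Cross-terms: -18, -12, 0, -10, -50, -21  ⇒  Σ = -111
Area = |Σ|/2 = 55.5.
Hole:
Σ = (-1) + (-3) + (8) + (8) = 12
Area = |Σ|/2 = 6.
Net area = 55.5 − 6 = 49.5.

49.5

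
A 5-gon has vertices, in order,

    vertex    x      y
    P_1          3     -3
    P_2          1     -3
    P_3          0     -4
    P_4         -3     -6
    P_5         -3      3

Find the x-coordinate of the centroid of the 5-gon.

Apply Gauss's area formula. First the cross-terms c_i = x_i·y_{i+1} − x_{i+1}·y_i:
  -6, -4, -12, -27, 0  ⇒  2A = -49, A = -24.5.
Then Σ (x_i + x_{i+1})·c_i = 170, so x̄ = 170 / (6·(-24.5)) = -170/147.

-170/147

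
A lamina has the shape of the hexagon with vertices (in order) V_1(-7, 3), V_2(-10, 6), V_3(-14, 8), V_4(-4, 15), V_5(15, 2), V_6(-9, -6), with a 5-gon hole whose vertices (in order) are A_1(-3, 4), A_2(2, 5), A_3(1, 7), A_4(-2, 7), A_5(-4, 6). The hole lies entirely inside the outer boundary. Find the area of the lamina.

Outer boundary:
Σ = (-12) + (4) + (-178) + (-233) + (-72) + (-69) = -560
Area = |Σ|/2 = 280.
Hole:
Apply the shoelace (surveyor's) formula: 2A = Σ (x_i·y_{i+1} − x_{i+1}·y_i), indices taken mod 5.
Cross-terms: -23, 9, 21, 16, 2  ⇒  Σ = 25
Area = |Σ|/2 = 12.5.
Net area = 280 − 12.5 = 267.5.

267.5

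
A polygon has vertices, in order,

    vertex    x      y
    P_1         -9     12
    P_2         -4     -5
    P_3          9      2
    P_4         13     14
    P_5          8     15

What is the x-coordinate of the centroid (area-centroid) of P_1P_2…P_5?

28/17

Apply the surveyor's formula. First the cross-terms c_i = x_i·y_{i+1} − x_{i+1}·y_i:
  93, 37, 100, 83, 231  ⇒  2A = 544, A = 272.
Then Σ (x_i + x_{i+1})·c_i = 2688, so x̄ = 2688 / (6·272) = 28/17.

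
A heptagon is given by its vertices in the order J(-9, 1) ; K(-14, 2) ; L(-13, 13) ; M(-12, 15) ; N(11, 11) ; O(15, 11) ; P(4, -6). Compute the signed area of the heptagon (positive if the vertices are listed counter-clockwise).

-362

Σ = (-4) + (-156) + (-39) + (-297) + (-44) + (-134) + (-50) = -724
Signed area = Σ/2 = -362 (negative ⇒ clockwise traversal).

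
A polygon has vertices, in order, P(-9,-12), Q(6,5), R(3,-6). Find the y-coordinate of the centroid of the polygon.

Apply the shoelace (surveyor's) formula. First the cross-terms c_i = x_i·y_{i+1} − x_{i+1}·y_i:
  27, -51, -90  ⇒  2A = -114, A = -57.
Then Σ (y_i + y_{i+1})·c_i = 1482, so ȳ = 1482 / (6·(-57)) = -13/3.

-13/3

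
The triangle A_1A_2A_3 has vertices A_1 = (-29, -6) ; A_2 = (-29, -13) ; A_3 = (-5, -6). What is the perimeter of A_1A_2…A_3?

|A_1A_2| = √((0)² + (-7)²) = √49 = 7
|A_2A_3| = √((24)² + (7)²) = √625 = 25
|A_3A_1| = √((-24)² + (0)²) = √576 = 24
Perimeter = 7 + 25 + 24 = 56.

56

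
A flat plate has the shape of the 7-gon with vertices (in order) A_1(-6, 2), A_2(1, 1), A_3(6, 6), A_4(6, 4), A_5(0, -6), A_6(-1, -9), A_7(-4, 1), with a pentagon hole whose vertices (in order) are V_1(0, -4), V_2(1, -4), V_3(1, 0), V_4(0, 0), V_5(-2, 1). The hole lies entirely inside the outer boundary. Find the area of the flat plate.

Outer boundary:
A_1→A_2: (-6)(1) − (1)(2) = -8
A_2→A_3: (1)(6) − (6)(1) = 0
A_3→A_4: (6)(4) − (6)(6) = -12
A_4→A_5: (6)(-6) − (0)(4) = -36
A_5→A_6: (0)(-9) − (-1)(-6) = -6
A_6→A_7: (-1)(1) − (-4)(-9) = -37
A_7→A_1: (-4)(2) − (-6)(1) = -2
Σ = -101
Area = |Σ|/2 = 50.5.
Hole:
Apply the surveyor's formula: 2A = Σ (x_i·y_{i+1} − x_{i+1}·y_i), indices taken mod 5.
Σ = (4) + (4) + (0) + (0) + (8) = 16
Area = |Σ|/2 = 8.
Net area = 50.5 − 8 = 42.5.

42.5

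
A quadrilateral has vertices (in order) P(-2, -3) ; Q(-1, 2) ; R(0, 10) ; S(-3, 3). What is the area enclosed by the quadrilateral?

Apply the surveyor's formula: 2A = Σ (x_i·y_{i+1} − x_{i+1}·y_i), indices taken mod 4.
Cross-terms: -7, -10, 30, 15  ⇒  Σ = 28
Area = |Σ|/2 = 14.

14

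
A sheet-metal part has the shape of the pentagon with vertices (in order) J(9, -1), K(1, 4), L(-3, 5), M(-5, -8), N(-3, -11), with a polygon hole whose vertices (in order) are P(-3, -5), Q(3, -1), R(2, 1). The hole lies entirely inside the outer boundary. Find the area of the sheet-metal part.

Outer boundary:
Apply the shoelace formula: 2A = Σ (x_i·y_{i+1} − x_{i+1}·y_i), indices taken mod 5.
J→K: (9)(4) − (1)(-1) = 37
K→L: (1)(5) − (-3)(4) = 17
L→M: (-3)(-8) − (-5)(5) = 49
M→N: (-5)(-11) − (-3)(-8) = 31
N→J: (-3)(-1) − (9)(-11) = 102
Σ = 236
Area = |Σ|/2 = 118.
Hole:
P→Q: (-3)(-1) − (3)(-5) = 18
Q→R: (3)(1) − (2)(-1) = 5
R→P: (2)(-5) − (-3)(1) = -7
Σ = 16
Area = |Σ|/2 = 8.
Net area = 118 − 8 = 110.

110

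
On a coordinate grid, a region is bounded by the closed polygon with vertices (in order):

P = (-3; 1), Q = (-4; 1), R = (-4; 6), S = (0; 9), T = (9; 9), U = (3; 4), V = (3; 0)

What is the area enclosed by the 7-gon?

Apply the shoelace formula: 2A = Σ (x_i·y_{i+1} − x_{i+1}·y_i), indices taken mod 7.
P→Q: (-3)(1) − (-4)(1) = 1
Q→R: (-4)(6) − (-4)(1) = -20
R→S: (-4)(9) − (0)(6) = -36
S→T: (0)(9) − (9)(9) = -81
T→U: (9)(4) − (3)(9) = 9
U→V: (3)(0) − (3)(4) = -12
V→P: (3)(1) − (-3)(0) = 3
Σ = -136
Area = |Σ|/2 = 68.

68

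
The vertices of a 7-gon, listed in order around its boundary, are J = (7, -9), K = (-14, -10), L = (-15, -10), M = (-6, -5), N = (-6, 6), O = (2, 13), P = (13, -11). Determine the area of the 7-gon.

289

Apply the shoelace (surveyor's) formula: 2A = Σ (x_i·y_{i+1} − x_{i+1}·y_i), indices taken mod 7.
Cross-terms: -196, -10, 15, -66, -90, -191, -40  ⇒  Σ = -578
Area = |Σ|/2 = 289.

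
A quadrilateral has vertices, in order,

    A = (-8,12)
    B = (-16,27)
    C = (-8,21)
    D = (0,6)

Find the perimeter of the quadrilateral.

54

|AB| = √((-8)² + (15)²) = √289 = 17
|BC| = √((8)² + (-6)²) = √100 = 10
|CD| = √((8)² + (-15)²) = √289 = 17
|DA| = √((-8)² + (6)²) = √100 = 10
Perimeter = 17 + 10 + 17 + 10 = 54.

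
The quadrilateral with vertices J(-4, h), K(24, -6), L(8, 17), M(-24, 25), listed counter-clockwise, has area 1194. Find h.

-25

Write out the shoelace sum; only the two edges meeting at J involve h:
2·Area = [((-24)·h − (-4)·25) + ((-4)·(-6) − 24·h)] + 1064
       = -48·h + 1188 = 2388
⇒ h = -25.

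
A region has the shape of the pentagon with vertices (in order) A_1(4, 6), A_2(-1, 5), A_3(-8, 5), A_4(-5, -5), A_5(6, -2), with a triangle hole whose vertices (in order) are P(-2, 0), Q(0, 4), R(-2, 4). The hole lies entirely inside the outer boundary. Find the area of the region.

101

Outer boundary:
A_1→A_2: (4)(5) − (-1)(6) = 26
A_2→A_3: (-1)(5) − (-8)(5) = 35
A_3→A_4: (-8)(-5) − (-5)(5) = 65
A_4→A_5: (-5)(-2) − (6)(-5) = 40
A_5→A_1: (6)(6) − (4)(-2) = 44
Σ = 210
Area = |Σ|/2 = 105.
Hole:
Apply the shoelace formula: 2A = Σ (x_i·y_{i+1} − x_{i+1}·y_i), indices taken mod 3.
Cross-terms: -8, 8, 8  ⇒  Σ = 8
Area = |Σ|/2 = 4.
Net area = 105 − 4 = 101.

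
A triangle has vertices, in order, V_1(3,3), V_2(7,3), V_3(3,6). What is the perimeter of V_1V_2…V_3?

|V_1V_2| = √((4)² + (0)²) = √16 = 4
|V_2V_3| = √((-4)² + (3)²) = √25 = 5
|V_3V_1| = √((0)² + (-3)²) = √9 = 3
Perimeter = 4 + 5 + 3 = 12.

12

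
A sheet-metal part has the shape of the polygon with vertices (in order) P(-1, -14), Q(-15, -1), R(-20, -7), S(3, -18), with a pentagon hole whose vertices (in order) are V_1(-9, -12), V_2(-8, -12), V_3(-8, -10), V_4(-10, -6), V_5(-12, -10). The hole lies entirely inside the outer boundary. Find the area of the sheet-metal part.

85.5

Outer boundary:
Σ = (-209) + (85) + (381) + (-60) = 197
Area = |Σ|/2 = 98.5.
Hole:
Apply the surveyor's formula: 2A = Σ (x_i·y_{i+1} − x_{i+1}·y_i), indices taken mod 5.
Σ = (12) + (-16) + (-52) + (28) + (54) = 26
Area = |Σ|/2 = 13.
Net area = 98.5 − 13 = 85.5.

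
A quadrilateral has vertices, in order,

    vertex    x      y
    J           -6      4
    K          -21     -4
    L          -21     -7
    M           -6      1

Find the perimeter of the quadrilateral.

|JK| = √((-15)² + (-8)²) = √289 = 17
|KL| = √((0)² + (-3)²) = √9 = 3
|LM| = √((15)² + (8)²) = √289 = 17
|MJ| = √((0)² + (3)²) = √9 = 3
Perimeter = 17 + 3 + 17 + 3 = 40.

40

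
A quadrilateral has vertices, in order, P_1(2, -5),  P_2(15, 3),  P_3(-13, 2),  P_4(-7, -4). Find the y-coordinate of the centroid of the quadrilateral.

Apply the shoelace formula. First the cross-terms c_i = x_i·y_{i+1} − x_{i+1}·y_i:
  81, 69, 66, 43  ⇒  2A = 259, A = 129.5.
Then Σ (y_i + y_{i+1})·c_i = -336, so ȳ = -336 / (6·129.5) = -16/37.

-16/37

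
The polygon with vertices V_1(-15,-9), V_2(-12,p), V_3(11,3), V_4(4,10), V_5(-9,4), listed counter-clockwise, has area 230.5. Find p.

-10

The doubled signed area Σ (x_i y_{i+1} − x_{i+1} y_i) is linear in p.
With p=0 it equals 201; the coefficient of p is -26 (from the two edges through V_2).
So -26·p + 201 = 2·230.5 = 461 ⇒ p = -10.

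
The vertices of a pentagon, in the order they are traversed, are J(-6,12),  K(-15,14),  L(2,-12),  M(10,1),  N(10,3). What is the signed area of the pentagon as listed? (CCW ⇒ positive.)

264

Apply the shoelace (surveyor's) formula: 2A = Σ (x_i·y_{i+1} − x_{i+1}·y_i), indices taken mod 5.
Σ = (96) + (152) + (122) + (20) + (138) = 528
Signed area = Σ/2 = 264 (positive ⇒ counter-clockwise traversal).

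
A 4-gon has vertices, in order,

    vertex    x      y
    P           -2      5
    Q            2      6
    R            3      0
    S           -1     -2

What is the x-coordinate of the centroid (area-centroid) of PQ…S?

5/11

Apply the shoelace (surveyor's) formula. First the cross-terms c_i = x_i·y_{i+1} − x_{i+1}·y_i:
  -22, -18, -6, -9  ⇒  2A = -55, A = -27.5.
Then Σ (x_i + x_{i+1})·c_i = -75, so x̄ = -75 / (6·(-27.5)) = 5/11.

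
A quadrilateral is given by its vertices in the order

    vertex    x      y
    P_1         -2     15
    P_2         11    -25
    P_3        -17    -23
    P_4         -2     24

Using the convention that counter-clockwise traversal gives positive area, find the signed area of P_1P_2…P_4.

-614.5

Σ = (-115) + (-678) + (-454) + (18) = -1229
Signed area = Σ/2 = -614.5 (negative ⇒ clockwise traversal).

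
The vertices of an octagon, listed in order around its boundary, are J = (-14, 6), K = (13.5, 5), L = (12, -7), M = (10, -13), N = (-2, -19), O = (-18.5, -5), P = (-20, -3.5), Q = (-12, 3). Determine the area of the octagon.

Cross-terms: -151, -154.5, -86, -216, -341.5, -35.25, -102, -30  ⇒  Σ = -1116.25
Area = |Σ|/2 = 558.125.

558.125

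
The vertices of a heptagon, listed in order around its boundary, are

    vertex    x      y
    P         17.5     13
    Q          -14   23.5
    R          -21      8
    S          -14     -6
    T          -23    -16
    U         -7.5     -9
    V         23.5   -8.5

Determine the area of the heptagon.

1057.625

Apply Gauss's area formula: 2A = Σ (x_i·y_{i+1} − x_{i+1}·y_i), indices taken mod 7.
Σ = (593.25) + (381.5) + (238) + (86) + (87) + (275.25) + (454.25) = 2115.25
Area = |Σ|/2 = 1057.625.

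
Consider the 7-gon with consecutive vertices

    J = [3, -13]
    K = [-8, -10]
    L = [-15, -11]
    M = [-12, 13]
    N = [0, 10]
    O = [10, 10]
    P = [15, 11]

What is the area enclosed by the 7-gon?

Apply the surveyor's formula: 2A = Σ (x_i·y_{i+1} − x_{i+1}·y_i), indices taken mod 7.
Cross-terms: -134, -62, -327, -120, -100, -40, -228  ⇒  Σ = -1011
Area = |Σ|/2 = 505.5.

505.5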